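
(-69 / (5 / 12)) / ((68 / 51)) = -621/5 = -124.20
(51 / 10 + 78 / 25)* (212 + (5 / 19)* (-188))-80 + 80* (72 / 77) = 48672968/36575 = 1330.77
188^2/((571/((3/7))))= 106032/3997 = 26.53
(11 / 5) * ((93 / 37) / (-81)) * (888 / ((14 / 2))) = -8.66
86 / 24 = 43/12 = 3.58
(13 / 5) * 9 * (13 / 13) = 117/5 = 23.40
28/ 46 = 14/23 = 0.61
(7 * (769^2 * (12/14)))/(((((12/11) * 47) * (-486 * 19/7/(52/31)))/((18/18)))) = -591952361/6726969 = -88.00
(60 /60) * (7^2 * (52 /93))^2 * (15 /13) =2497040/2883 = 866.13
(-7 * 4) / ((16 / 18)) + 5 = -53/2 = -26.50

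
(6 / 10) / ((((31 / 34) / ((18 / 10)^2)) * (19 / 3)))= 24786/73625 = 0.34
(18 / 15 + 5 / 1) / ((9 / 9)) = 31/5 = 6.20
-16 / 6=-8/3 = -2.67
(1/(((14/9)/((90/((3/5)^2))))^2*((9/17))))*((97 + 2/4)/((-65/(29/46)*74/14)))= -207984375/23828 = -8728.57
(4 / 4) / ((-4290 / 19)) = -19/4290 = 0.00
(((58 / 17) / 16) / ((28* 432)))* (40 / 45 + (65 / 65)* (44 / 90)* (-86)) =-13427/18506880 = 0.00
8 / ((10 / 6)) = 4.80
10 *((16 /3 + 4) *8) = 746.67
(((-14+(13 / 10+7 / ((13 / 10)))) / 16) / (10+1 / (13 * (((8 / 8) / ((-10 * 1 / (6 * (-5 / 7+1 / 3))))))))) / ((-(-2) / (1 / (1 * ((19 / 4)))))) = -951/204250 = 0.00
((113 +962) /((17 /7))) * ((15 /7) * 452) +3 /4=29154051/68 = 428736.04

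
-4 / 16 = -1/4 = -0.25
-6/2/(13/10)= -30/13 = -2.31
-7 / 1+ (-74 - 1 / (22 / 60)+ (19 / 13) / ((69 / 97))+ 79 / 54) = -80.21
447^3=89314623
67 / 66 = 1.02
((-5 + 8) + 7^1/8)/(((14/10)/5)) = 775/56 = 13.84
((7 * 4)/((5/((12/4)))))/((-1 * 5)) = -84/25 = -3.36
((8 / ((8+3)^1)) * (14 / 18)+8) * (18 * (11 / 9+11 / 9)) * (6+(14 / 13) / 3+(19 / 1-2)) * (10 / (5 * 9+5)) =3090112/1755 = 1760.75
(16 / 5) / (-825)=-16/4125 = 0.00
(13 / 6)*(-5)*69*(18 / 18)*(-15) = 22425/2 = 11212.50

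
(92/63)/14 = 46/441 = 0.10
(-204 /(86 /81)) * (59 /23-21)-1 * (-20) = 3562.05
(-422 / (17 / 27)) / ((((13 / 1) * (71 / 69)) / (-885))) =695774610/15691 = 44342.27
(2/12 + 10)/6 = 61/36 = 1.69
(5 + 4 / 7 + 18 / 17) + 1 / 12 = 9587/1428 = 6.71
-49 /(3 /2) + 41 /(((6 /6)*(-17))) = -1789/51 = -35.08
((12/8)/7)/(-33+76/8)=-3/329 = -0.01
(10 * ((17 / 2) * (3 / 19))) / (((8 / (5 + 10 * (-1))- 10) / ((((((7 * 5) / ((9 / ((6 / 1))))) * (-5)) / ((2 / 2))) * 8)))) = 595000/551 = 1079.85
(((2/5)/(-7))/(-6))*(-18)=-6/35 = -0.17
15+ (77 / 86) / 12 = 15557/1032 = 15.07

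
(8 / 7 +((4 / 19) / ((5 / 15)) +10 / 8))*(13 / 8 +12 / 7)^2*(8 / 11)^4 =7440016/788557 = 9.43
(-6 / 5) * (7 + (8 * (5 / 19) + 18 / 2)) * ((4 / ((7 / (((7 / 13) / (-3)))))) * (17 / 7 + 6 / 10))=291712/43225 = 6.75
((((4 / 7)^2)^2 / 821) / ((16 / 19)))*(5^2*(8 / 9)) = 60800/17740989 = 0.00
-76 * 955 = -72580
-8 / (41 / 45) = -360/41 = -8.78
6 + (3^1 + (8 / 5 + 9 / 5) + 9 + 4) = 127/5 = 25.40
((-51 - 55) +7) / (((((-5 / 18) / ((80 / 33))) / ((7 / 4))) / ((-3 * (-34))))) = 154224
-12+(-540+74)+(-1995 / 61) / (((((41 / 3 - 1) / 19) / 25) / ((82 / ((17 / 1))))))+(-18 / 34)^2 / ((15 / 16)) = -563550083/88145 = -6393.44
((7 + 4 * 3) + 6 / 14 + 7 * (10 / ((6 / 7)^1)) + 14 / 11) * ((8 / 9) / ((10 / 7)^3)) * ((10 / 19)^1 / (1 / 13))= 30126278/141075 = 213.55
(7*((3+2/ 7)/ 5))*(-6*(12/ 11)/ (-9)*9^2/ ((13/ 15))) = 44712/143 = 312.67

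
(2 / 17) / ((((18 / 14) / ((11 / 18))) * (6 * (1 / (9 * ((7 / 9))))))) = 539/8262 = 0.07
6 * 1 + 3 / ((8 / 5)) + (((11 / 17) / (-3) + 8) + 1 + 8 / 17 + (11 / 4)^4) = 970339/13056 = 74.32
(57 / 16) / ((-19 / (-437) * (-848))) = -1311/13568 = -0.10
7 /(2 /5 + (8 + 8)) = 35/82 = 0.43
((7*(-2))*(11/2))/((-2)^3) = 77/8 = 9.62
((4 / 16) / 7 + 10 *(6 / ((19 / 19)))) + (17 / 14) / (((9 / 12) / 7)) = 71.37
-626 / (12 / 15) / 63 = -1565/126 = -12.42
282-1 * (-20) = 302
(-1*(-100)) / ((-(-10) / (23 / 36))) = 115/18 = 6.39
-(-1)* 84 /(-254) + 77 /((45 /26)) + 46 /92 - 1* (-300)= 3939443/11430 = 344.66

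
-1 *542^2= -293764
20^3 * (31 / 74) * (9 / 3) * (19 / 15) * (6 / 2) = 1413600/37 = 38205.41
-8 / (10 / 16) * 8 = -512/5 = -102.40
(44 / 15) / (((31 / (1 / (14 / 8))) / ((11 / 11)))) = 176/3255 = 0.05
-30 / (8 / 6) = -45/2 = -22.50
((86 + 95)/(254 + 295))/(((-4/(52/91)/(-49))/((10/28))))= 905/1098 = 0.82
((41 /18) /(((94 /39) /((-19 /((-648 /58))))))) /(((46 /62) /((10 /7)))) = 45520865/14710248 = 3.09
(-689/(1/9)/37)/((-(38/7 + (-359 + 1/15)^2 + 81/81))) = 751275/577548133 = 0.00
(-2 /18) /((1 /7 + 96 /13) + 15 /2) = -182/24615 = -0.01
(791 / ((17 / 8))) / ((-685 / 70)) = -88592/2329 = -38.04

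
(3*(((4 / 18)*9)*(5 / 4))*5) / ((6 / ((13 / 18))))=325/72 = 4.51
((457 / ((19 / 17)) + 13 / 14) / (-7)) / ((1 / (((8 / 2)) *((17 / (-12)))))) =1853221/5586 = 331.76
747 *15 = 11205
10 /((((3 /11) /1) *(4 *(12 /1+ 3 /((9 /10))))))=55/92 = 0.60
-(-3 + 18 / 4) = -3/2 = -1.50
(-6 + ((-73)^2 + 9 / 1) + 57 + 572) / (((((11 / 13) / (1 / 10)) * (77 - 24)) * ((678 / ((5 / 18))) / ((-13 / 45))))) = -335803/213447960 = 0.00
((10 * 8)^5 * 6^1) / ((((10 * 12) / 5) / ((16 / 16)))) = 819200000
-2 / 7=-0.29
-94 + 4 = -90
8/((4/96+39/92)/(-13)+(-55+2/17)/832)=-78.60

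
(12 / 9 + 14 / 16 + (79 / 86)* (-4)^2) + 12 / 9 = 18823/1032 = 18.24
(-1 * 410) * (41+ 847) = -364080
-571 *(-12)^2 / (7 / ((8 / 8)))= -82224/7 = -11746.29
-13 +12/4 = -10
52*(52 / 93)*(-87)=-2529.55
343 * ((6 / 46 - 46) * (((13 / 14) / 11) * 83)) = -55778905/506 = -110234.99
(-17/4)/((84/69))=-391/112 = -3.49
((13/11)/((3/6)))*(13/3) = 10.24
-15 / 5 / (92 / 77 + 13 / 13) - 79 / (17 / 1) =-17278/2873 = -6.01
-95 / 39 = -2.44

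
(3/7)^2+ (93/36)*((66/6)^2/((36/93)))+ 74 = 6221209/7056 = 881.69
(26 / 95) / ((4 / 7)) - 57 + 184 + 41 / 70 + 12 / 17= 1455751/11305 = 128.77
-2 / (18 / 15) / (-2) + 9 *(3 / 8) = 101/24 = 4.21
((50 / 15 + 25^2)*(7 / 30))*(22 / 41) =29029/369 = 78.67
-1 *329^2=-108241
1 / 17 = 0.06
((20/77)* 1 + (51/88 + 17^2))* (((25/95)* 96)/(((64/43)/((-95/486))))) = -961.66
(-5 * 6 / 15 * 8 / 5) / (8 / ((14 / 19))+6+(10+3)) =-0.11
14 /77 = 2/11 = 0.18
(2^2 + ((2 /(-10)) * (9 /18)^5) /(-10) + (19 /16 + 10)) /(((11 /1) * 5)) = 24301/88000 = 0.28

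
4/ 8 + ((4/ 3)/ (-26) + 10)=815/78 = 10.45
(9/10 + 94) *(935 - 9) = 439387/5 = 87877.40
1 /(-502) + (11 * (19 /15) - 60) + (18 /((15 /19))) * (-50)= -8931097/7530 = -1186.07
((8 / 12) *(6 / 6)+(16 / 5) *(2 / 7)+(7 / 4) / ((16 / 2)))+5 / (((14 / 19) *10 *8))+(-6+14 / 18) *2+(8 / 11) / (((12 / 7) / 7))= -154961/27720 = -5.59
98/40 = 49/20 = 2.45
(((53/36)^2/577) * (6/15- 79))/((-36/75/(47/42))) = 86475065/125629056 = 0.69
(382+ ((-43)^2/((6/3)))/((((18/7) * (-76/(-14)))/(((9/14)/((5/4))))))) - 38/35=414.97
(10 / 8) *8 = 10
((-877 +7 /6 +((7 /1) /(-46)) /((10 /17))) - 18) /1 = -1233847/1380 = -894.09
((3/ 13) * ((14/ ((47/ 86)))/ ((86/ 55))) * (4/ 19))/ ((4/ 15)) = 34650/11609 = 2.98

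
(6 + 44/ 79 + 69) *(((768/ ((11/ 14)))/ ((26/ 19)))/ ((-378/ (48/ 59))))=-232265728/1999569 = -116.16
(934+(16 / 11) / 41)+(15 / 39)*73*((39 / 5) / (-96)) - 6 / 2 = 13403781/14432 = 928.75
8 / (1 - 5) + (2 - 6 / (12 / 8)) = -4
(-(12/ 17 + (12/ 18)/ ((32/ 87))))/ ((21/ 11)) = -7535/5712 = -1.32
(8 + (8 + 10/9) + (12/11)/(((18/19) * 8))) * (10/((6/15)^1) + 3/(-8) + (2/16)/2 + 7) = 1154777/2112 = 546.77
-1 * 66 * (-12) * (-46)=-36432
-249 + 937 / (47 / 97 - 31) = -827929/2960 = -279.71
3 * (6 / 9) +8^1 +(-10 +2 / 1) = 2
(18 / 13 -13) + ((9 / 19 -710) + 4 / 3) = -533378/741 = -719.81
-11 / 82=-0.13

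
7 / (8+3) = 7/11 = 0.64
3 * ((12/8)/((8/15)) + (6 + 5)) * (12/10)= 1989/40 = 49.72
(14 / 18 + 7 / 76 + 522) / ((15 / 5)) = 357643/2052 = 174.29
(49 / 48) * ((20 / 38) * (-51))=-4165/152 = -27.40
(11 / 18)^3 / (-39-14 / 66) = -0.01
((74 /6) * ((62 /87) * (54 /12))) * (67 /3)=76849/87 = 883.32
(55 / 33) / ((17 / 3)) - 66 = -1117/17 = -65.71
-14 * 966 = -13524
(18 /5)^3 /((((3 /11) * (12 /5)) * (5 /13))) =23166/125 = 185.33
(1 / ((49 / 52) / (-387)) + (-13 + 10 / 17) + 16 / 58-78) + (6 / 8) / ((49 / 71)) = -6898453/13804 = -499.74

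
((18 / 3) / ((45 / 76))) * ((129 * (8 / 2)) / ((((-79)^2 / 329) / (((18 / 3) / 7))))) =7372608/31205 = 236.26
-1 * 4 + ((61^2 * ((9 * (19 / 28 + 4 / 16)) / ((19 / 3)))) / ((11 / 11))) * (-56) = -5224360/19 = -274966.32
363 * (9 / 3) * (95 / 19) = 5445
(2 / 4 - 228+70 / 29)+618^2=22138537/58 = 381698.91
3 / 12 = 1/4 = 0.25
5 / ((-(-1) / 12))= 60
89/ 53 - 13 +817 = 42701/53 = 805.68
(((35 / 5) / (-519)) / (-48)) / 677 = 7/16865424 = 0.00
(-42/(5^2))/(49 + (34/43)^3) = -3339294/98378675 = -0.03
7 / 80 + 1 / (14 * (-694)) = 16983/194320 = 0.09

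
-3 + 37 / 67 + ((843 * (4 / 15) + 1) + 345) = 190398/335 = 568.35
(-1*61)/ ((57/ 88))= -5368/57 = -94.18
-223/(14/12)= -1338/7 = -191.14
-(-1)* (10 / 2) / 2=5/2 = 2.50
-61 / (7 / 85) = -5185/7 = -740.71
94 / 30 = 47/15 = 3.13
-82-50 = -132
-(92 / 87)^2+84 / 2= 309434/7569 = 40.88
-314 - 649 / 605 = -17329/55 = -315.07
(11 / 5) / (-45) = -11/225 = -0.05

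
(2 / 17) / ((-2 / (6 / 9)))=-2/51 = -0.04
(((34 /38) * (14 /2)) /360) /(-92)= -119/629280 = 0.00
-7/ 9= -0.78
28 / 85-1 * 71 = -6007/85 = -70.67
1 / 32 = 0.03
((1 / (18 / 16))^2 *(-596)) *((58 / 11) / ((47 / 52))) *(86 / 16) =-618352384/41877 = -14765.92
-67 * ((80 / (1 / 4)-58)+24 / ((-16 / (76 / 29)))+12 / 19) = -9550448/551 = -17332.94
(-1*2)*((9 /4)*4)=-18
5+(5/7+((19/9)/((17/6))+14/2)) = 4805/357 = 13.46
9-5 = 4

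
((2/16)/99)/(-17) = -1/13464 = 0.00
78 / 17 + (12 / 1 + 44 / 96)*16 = 203.92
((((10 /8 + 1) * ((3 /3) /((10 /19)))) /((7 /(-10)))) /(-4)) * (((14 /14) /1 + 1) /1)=171/56 = 3.05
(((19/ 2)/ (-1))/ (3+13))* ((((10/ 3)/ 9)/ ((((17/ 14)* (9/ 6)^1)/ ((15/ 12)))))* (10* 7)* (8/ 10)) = -23275/2754 = -8.45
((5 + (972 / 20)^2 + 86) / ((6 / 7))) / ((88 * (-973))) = -15331/458700 = -0.03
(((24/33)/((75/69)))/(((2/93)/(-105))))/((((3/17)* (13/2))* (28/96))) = -6981696/715 = -9764.61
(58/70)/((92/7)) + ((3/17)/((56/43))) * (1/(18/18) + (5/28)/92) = 2437769/12261760 = 0.20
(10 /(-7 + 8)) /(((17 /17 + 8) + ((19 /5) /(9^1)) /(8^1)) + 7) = 0.62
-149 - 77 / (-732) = -108991/732 = -148.89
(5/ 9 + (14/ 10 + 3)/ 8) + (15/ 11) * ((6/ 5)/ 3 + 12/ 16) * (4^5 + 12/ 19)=60489731/37620 = 1607.91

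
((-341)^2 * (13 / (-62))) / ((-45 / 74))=1804231/45 = 40094.02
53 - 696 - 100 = -743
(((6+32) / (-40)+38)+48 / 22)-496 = -100489/220 = -456.77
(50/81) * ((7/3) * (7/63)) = 350/2187 = 0.16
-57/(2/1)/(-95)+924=9243/10 = 924.30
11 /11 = 1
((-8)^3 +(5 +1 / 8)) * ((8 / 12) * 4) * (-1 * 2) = 8110/3 = 2703.33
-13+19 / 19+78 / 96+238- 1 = 3613/16 = 225.81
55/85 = 11/17 = 0.65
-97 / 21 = -4.62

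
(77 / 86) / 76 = 77/6536 = 0.01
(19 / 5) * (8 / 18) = 76/45 = 1.69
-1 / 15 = -0.07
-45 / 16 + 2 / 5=-193/80 = -2.41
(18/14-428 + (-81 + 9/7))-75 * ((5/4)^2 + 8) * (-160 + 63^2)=-2732273.62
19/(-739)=-19/739 = -0.03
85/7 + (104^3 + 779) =7879586/7 = 1125655.14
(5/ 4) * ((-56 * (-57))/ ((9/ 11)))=14630/3 = 4876.67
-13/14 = -0.93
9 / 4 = 2.25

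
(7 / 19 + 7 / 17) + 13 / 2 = 7.28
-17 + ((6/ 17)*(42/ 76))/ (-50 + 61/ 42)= -11198795/658597 = -17.00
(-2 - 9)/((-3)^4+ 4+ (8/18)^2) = -0.13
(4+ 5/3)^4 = 83521/81 = 1031.12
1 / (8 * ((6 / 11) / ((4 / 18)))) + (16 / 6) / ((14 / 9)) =2669/1512 = 1.77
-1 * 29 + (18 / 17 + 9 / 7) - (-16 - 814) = 95598/119 = 803.34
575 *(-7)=-4025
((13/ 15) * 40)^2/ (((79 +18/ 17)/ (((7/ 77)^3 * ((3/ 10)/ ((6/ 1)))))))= 45968/81517095 = 0.00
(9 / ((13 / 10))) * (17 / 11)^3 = 442170/17303 = 25.55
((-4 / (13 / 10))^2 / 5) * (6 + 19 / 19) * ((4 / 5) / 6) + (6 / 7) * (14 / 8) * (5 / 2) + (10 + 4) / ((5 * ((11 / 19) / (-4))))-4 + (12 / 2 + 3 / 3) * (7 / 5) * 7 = 5663087/111540 = 50.77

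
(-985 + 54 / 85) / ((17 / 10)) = -167342/289 = -579.04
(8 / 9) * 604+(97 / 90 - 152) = 11579/30 = 385.97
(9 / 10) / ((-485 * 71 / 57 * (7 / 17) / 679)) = -8721/3550 = -2.46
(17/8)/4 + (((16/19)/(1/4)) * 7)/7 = 3.90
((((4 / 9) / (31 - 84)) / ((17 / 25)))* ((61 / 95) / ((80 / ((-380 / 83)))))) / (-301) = -305/202587147 = 0.00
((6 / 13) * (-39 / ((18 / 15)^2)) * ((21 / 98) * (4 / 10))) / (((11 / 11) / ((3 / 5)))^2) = -27/70 = -0.39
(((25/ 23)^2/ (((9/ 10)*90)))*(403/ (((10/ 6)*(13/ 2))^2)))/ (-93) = -100/185679 = 0.00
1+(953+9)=963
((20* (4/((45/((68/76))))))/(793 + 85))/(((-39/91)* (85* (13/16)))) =-896/14638455 = 0.00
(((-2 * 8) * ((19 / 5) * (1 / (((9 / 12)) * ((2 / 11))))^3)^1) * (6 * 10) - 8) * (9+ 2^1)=-142428440/9 = -15825382.22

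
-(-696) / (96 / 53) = 1537/4 = 384.25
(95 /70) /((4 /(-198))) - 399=-13053/28 = -466.18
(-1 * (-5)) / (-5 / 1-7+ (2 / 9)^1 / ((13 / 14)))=-585/1376 = -0.43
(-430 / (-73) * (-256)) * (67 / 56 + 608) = -469422400/511 = -918634.83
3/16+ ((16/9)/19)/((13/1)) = 6925/35568 = 0.19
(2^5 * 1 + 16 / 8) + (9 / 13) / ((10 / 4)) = 2228/65 = 34.28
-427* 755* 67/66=-21599795/66 = -327269.62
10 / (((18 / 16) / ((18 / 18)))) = 80/9 = 8.89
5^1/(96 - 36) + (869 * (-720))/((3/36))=-90097919/12 = -7508159.92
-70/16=-35/8 = -4.38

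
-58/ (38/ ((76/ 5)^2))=-8816/25 = -352.64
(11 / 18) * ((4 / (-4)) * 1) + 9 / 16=-7/144 = -0.05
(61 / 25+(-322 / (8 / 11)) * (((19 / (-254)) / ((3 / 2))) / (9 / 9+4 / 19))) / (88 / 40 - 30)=-787889/1059180 = -0.74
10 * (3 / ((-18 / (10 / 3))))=-50/9 = -5.56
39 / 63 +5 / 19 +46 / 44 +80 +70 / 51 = 4143519/49742 = 83.30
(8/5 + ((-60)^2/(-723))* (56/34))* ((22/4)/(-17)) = 743732/348245 = 2.14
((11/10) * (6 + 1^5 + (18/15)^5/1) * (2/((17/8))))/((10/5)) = 1304644/265625 = 4.91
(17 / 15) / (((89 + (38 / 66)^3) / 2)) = 203643/8013130 = 0.03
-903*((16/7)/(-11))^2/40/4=-1032/4235 = -0.24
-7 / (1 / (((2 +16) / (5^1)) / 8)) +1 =-43/20 = -2.15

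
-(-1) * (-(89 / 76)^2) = -7921/5776 = -1.37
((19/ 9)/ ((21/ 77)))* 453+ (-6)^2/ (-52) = 410186/117 = 3505.86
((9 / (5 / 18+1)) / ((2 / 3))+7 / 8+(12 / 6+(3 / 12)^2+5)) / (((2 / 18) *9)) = 6809/368 = 18.50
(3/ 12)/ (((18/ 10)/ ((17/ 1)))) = 85/36 = 2.36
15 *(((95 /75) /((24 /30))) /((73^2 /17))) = 1615/21316 = 0.08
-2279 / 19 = -119.95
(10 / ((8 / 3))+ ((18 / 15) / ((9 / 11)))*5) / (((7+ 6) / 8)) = 266/39 = 6.82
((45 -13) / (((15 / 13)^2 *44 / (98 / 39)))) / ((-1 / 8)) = -10.98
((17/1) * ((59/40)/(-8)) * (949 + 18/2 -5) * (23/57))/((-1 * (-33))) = -21984757/601920 = -36.52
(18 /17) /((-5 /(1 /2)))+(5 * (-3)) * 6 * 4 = -30609/85 = -360.11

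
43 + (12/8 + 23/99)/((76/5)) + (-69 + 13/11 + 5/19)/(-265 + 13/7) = 200361149/4619736 = 43.37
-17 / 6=-2.83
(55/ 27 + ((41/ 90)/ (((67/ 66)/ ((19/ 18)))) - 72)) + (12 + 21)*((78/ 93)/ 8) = -74057477/1121580 = -66.03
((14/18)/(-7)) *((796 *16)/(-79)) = 12736/711 = 17.91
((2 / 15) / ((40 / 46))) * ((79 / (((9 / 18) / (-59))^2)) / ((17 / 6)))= 25299908/425 = 59529.20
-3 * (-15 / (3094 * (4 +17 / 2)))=9/7735 = 0.00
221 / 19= 11.63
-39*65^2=-164775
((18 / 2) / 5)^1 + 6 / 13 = 147/65 = 2.26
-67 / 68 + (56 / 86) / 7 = -2609/2924 = -0.89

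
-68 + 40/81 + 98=2470/81 = 30.49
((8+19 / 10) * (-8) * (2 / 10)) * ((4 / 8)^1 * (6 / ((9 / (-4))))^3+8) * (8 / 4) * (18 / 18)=704/15 = 46.93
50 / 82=25/41 = 0.61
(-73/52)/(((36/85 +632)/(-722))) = 2240005/1397656 = 1.60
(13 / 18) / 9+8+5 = 2119/162 = 13.08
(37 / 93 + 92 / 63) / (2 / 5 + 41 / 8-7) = -145160/115227 = -1.26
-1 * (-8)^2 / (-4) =16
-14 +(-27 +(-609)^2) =370840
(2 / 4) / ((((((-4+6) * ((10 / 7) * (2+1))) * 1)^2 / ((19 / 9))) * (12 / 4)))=931/194400 = 0.00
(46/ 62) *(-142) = -3266/31 = -105.35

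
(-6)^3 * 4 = -864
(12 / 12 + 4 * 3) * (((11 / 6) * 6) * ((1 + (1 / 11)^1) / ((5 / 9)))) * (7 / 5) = 9828/25 = 393.12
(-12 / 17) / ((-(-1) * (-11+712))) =-12/11917 = 0.00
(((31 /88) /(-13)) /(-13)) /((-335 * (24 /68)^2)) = -8959/179356320 = 0.00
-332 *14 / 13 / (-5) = 4648/65 = 71.51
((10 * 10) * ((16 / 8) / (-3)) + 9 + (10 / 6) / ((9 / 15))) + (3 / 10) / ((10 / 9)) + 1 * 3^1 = -51.62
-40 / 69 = -0.58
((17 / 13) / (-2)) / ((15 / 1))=-17/390 = -0.04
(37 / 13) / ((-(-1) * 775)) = 37/10075 = 0.00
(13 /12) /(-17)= -13/204 = -0.06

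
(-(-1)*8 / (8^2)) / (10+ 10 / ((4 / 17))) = 1/420 = 0.00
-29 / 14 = -2.07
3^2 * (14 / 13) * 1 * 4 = 504/13 = 38.77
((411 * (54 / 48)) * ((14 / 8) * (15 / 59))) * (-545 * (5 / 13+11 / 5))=-889036155/3068 = -289777.10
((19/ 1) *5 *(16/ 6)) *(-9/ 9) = -760/3 = -253.33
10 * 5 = 50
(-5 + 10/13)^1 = -55/13 = -4.23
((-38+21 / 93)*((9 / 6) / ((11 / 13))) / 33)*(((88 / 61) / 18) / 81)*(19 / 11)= -578474/166803219 = 0.00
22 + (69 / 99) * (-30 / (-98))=11973/539 = 22.21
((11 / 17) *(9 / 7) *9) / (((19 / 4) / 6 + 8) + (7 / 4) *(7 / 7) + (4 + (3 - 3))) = 21384/41531 = 0.51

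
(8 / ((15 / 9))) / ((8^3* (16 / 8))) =3/640 = 0.00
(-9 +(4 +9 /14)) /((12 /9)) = -183/56 = -3.27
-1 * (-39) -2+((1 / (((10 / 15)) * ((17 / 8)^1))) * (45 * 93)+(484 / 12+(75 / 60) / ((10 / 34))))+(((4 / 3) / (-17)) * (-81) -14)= 617723/204 = 3028.05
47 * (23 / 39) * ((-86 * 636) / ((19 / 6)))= -118252752/247 = -478756.08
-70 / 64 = -35/32 = -1.09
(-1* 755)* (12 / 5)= -1812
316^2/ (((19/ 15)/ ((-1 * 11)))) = -16476240/19 = -867170.53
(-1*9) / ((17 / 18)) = -162/17 = -9.53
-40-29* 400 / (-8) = 1410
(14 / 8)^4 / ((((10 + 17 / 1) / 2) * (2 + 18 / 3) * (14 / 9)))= 343/6144 = 0.06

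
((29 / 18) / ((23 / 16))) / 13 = 232/2691 = 0.09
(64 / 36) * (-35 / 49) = -80/63 = -1.27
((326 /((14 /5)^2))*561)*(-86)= -98301225/49 = -2006147.45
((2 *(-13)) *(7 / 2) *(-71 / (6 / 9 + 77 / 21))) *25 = 37275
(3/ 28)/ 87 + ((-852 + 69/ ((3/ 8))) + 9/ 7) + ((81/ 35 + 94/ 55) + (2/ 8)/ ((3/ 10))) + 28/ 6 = -29350091/44660 = -657.19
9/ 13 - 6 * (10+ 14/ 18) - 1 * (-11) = -2066/39 = -52.97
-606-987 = -1593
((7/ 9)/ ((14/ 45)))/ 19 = 5/38 = 0.13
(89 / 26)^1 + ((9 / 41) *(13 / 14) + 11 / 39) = 43753/11193 = 3.91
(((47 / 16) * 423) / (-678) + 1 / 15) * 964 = -23085149/13560 = -1702.44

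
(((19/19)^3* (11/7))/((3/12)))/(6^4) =11/2268 = 0.00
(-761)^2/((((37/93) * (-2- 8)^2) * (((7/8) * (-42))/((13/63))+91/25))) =-700157289/8391341 = -83.44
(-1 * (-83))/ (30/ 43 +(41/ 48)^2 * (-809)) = -8222976/58407827 = -0.14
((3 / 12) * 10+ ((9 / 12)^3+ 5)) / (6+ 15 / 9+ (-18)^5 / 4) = -1521/90697792 = 0.00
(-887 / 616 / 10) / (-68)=887/418880 = 0.00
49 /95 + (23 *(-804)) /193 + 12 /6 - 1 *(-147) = 984632/18335 = 53.70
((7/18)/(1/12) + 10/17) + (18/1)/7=2794/357 = 7.83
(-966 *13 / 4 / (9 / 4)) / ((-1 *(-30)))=-2093/45 = -46.51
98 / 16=6.12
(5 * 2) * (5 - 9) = -40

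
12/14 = 6/7 = 0.86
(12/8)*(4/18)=1/3 = 0.33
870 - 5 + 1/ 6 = 5191/6 = 865.17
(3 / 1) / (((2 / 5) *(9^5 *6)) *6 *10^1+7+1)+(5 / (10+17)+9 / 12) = 214702447/229582728 = 0.94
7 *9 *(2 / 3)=42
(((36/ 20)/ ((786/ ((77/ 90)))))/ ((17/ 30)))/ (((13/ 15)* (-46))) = -231/2663492 = 0.00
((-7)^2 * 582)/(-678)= -4753/113 = -42.06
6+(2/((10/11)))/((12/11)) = 481/60 = 8.02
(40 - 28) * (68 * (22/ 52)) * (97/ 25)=435336/325 = 1339.50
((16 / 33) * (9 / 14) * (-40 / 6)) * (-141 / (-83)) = -3.53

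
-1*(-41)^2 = -1681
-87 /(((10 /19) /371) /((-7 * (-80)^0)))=4292841/10 = 429284.10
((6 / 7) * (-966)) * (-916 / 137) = 758448/137 = 5536.12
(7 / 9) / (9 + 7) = 7/144 = 0.05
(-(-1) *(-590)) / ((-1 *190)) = 59/19 = 3.11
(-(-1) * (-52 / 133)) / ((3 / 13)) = -676/399 = -1.69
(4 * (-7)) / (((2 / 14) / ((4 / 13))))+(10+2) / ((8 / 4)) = -706/13 = -54.31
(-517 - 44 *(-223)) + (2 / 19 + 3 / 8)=1412913/152 = 9295.48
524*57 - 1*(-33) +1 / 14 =418615/14 = 29901.07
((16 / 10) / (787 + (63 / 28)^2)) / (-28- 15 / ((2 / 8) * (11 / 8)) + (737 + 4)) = 1408/466556495 = 0.00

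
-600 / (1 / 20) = -12000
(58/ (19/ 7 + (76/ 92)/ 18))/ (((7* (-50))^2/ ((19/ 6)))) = 2001/3683750 = 0.00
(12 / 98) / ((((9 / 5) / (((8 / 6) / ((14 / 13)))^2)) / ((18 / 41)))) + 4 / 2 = 604166/295323 = 2.05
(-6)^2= 36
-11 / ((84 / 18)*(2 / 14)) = -33/2 = -16.50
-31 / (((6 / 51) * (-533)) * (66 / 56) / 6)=14756/5863 = 2.52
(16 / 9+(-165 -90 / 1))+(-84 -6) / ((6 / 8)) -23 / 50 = -168157/450 = -373.68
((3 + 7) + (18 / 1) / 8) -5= 29/4 = 7.25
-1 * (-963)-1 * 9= 954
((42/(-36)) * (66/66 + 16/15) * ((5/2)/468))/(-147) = 31/353808 = 0.00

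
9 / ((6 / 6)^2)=9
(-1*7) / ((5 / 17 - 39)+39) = -119/5 = -23.80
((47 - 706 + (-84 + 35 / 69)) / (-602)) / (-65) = -25616/1349985 = -0.02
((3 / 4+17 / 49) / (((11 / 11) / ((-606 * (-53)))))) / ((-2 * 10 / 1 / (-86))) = 29693091/196 = 151495.36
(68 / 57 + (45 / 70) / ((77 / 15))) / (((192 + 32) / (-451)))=-2.65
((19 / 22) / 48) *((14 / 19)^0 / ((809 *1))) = 19/854304 = 0.00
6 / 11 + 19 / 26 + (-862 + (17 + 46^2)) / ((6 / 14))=2545637/858 = 2966.94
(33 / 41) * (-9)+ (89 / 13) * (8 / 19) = -44167/10127 = -4.36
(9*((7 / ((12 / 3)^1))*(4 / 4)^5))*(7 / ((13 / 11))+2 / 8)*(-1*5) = -101115/208 = -486.13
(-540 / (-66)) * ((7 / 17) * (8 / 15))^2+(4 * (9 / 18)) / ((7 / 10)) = 361804/111265 = 3.25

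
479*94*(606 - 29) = 25980002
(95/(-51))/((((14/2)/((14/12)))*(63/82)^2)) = -319390/607257 = -0.53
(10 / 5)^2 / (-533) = -4/533 = -0.01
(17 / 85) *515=103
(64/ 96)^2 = 4/9 = 0.44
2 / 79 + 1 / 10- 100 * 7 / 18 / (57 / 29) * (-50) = 400975787/405270 = 989.40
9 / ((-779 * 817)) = -9/636443 = 0.00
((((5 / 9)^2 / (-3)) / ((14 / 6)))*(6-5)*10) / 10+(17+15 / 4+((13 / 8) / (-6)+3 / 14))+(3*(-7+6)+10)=250835/9072 = 27.65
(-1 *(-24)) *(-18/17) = -432/17 = -25.41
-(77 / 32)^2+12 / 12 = -4905/1024 = -4.79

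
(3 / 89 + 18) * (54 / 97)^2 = 4680180/837401 = 5.59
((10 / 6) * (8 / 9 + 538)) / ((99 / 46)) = 1115500/2673 = 417.32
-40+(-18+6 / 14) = -403/7 = -57.57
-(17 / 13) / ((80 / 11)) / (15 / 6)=-187/2600 = -0.07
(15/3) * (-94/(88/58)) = -6815/22 = -309.77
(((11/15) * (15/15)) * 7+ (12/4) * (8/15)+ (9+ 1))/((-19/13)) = -3263/285 = -11.45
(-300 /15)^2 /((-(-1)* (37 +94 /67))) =26800/2573 = 10.42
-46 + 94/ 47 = -44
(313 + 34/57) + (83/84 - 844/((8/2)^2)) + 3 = 35223/133 = 264.83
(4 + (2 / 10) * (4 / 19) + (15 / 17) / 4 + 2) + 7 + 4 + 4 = 137357/6460 = 21.26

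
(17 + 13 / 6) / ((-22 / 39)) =-1495/44 = -33.98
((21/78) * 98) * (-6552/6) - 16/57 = -1642300/57 = -28812.28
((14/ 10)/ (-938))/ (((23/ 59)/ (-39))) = 2301/15410 = 0.15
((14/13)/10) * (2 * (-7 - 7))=-196/65 = -3.02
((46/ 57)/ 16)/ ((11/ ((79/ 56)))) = 1817/280896 = 0.01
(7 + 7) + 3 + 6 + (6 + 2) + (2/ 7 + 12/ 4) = 34.29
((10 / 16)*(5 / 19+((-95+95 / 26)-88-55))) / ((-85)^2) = -115637/5710640 = -0.02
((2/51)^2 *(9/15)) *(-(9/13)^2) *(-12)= 1296/244205 = 0.01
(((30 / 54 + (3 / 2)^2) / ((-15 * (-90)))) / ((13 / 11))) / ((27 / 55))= 12221/3411720 = 0.00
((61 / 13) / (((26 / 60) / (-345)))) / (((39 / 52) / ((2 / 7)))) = -1683600/1183 = -1423.16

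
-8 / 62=-4/31 = -0.13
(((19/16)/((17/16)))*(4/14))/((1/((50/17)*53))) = 100700/2023 = 49.78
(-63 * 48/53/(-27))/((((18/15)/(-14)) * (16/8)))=-1960/159 = -12.33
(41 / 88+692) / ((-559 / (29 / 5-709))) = 53563623/61490 = 871.09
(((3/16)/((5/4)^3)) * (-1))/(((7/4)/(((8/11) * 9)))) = -3456/9625 = -0.36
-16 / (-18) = 8/9 = 0.89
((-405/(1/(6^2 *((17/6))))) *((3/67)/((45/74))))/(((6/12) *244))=-24.93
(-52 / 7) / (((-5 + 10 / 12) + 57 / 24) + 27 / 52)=16224/2779 = 5.84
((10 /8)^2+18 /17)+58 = 16489/272 = 60.62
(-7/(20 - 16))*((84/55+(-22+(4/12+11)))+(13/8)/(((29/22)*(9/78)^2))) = -146.05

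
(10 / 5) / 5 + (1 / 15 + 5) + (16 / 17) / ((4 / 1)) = 1454/255 = 5.70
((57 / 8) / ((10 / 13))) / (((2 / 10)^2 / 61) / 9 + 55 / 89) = 181030005/12079424 = 14.99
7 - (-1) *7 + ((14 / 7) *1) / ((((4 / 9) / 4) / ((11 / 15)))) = 136/5 = 27.20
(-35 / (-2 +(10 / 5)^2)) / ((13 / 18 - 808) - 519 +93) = 315/22199 = 0.01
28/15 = 1.87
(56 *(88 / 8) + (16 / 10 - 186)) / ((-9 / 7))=-15106/45 = -335.69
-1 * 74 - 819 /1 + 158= -735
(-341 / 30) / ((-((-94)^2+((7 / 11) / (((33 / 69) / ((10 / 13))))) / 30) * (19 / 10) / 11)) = 5900323/792247655 = 0.01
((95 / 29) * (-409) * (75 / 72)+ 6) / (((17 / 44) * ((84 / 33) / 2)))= -117031079/41412 = -2826.02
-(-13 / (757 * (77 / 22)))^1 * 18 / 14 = 234/37093 = 0.01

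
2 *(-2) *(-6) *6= 144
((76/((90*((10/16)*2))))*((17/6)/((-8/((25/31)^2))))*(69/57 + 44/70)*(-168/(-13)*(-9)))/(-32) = -103955/99944 = -1.04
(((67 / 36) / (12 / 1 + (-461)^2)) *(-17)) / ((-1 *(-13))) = -1139/99465444 = 0.00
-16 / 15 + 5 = 59/15 = 3.93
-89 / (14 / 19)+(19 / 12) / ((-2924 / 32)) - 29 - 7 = -4814167/30702 = -156.80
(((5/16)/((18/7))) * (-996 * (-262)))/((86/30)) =1902775/172 = 11062.65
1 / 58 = 0.02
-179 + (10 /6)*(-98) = -1027/3 = -342.33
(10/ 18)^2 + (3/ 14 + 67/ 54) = 1000/567 = 1.76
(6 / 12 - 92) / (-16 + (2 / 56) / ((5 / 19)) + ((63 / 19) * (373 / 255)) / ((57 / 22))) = 78614970/12021901 = 6.54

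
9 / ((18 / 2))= 1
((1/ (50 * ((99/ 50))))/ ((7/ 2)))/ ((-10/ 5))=-1/693 = 0.00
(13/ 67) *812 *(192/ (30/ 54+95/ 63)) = 4910976/335 = 14659.63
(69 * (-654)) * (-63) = 2842938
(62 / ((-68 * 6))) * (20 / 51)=-155/2601 = -0.06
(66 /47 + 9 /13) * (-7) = -8967/611 = -14.68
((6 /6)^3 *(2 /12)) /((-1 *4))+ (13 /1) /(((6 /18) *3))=12.96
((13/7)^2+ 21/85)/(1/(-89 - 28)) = -1801098/4165 = -432.44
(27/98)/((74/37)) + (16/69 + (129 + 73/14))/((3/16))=29097589/40572 = 717.18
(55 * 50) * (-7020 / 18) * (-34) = 36465000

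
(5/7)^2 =25/49 = 0.51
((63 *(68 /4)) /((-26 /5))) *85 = -455175/26 = -17506.73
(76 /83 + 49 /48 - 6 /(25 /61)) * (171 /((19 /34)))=-64528719/16600 = -3887.27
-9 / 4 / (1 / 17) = -153/4 = -38.25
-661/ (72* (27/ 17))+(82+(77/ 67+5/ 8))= 5079275/65124 = 77.99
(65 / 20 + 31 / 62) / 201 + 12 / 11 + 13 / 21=107015/61908 = 1.73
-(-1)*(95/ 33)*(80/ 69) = 7600/2277 = 3.34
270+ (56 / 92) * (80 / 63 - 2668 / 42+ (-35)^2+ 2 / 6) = 202438/207 = 977.96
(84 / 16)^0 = 1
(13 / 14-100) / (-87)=1387/1218 = 1.14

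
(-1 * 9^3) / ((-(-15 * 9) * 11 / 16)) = -432/55 = -7.85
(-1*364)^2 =132496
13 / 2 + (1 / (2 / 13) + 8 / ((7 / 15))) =30.14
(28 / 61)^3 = 21952/226981 = 0.10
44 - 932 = -888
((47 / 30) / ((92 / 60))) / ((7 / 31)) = 1457/322 = 4.52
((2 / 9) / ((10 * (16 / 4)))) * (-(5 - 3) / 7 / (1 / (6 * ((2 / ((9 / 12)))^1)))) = -8/315 = -0.03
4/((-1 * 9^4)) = -4/6561 = 0.00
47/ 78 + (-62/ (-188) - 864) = -1582003/1833 = -863.07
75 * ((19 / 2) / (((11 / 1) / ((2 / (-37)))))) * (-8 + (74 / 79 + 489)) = -1466325/869 = -1687.37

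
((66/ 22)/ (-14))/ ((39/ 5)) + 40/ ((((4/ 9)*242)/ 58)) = 474415/22022 = 21.54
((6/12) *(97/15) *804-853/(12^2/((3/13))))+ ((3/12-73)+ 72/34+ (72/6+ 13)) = 135389939/53040 = 2552.60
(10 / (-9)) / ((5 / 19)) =-38/9 = -4.22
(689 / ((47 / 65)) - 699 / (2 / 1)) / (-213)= -56717/20022 = -2.83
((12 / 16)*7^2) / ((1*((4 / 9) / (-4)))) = -1323/4 = -330.75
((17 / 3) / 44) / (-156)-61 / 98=-628889/1009008 = -0.62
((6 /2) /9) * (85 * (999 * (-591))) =-16728255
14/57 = 0.25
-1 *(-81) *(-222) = -17982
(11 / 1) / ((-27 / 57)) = -209/9 = -23.22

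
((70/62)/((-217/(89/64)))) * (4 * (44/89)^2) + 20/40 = 0.49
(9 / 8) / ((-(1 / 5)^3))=-1125/8 = -140.62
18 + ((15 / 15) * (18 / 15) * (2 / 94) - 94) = -17854/235 = -75.97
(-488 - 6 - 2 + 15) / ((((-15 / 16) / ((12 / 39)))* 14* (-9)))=-1184/945 = -1.25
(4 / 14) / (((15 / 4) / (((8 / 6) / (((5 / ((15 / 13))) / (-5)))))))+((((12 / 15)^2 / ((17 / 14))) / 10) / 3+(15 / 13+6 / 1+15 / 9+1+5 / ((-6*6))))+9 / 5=11.38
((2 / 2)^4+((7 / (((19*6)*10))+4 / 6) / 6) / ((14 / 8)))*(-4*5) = -25474/1197 = -21.28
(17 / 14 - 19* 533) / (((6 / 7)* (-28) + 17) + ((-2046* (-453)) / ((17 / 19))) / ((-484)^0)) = -2409937/246537242 = -0.01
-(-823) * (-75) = -61725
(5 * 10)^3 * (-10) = -1250000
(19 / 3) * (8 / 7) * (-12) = -608/7 = -86.86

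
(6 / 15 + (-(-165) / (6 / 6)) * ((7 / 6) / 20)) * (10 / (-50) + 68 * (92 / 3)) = 12542077/600 = 20903.46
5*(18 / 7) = 90/7 = 12.86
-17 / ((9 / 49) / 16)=-13328/9 = -1480.89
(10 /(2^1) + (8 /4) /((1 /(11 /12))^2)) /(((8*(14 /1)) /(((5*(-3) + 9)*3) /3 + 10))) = 481/2016 = 0.24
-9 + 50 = 41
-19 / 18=-1.06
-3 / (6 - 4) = -3/2 = -1.50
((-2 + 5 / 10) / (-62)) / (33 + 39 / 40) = 10/14043 = 0.00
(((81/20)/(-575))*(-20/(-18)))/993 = -3/380650 = 0.00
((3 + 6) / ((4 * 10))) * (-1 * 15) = -27/8 = -3.38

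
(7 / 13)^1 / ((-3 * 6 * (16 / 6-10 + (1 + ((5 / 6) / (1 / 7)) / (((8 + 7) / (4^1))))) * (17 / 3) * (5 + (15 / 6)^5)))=112/10405785 = 0.00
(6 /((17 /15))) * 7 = 630/17 = 37.06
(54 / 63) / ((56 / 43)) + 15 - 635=-121391/196 = -619.34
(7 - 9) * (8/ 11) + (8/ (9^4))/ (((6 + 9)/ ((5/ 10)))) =-1574596/1082565 = -1.45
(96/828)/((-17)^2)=8/19941 = 0.00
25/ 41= 0.61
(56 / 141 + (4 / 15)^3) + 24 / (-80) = 36841/317250 = 0.12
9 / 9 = 1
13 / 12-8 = -83/12 = -6.92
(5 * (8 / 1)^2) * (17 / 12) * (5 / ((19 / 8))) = 54400/57 = 954.39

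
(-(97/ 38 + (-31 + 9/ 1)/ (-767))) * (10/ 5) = -75235/14573 = -5.16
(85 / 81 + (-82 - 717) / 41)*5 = -306170/3321 = -92.19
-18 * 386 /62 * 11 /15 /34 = -6369/2635 = -2.42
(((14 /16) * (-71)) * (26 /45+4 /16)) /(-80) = 74053/115200 = 0.64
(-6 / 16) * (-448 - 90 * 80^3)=17280168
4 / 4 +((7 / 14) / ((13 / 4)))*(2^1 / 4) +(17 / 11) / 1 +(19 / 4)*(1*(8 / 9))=8809/1287 = 6.84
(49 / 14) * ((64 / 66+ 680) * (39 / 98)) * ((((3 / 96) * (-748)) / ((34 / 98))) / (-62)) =255619/248 = 1030.72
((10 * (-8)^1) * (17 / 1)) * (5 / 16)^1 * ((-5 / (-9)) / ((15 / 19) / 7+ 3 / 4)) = -66500/243 = -273.66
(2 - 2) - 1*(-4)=4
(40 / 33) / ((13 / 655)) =26200/429 = 61.07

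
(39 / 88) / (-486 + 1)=-39/42680 = 0.00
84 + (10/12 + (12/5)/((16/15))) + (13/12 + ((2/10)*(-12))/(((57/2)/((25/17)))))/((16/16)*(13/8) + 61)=169134787/1941876 = 87.10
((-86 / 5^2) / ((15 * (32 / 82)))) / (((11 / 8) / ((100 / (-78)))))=3526/6435 = 0.55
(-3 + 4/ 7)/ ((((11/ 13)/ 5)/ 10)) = -11050/77 = -143.51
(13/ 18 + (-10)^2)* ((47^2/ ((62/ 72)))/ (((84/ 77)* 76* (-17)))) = -44054087/240312 = -183.32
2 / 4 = 1/2 = 0.50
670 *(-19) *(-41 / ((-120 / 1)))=-52193/12 = -4349.42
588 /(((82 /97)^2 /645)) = 892114335/1681 = 530704.54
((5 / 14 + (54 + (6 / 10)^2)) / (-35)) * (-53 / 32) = 1015003/392000 = 2.59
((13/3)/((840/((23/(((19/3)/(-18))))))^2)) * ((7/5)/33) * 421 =26056953/55594000 = 0.47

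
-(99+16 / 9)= -907/9 = -100.78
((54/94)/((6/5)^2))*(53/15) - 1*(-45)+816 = 162133/188 = 862.41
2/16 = 1/8 = 0.12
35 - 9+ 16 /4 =30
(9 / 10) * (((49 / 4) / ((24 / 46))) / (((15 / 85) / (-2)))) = -19159/80 = -239.49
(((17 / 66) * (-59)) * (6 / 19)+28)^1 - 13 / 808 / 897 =270341239/11652168 = 23.20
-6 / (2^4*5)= -3/40 = -0.08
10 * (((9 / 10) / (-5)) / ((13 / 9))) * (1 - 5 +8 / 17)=972/221 = 4.40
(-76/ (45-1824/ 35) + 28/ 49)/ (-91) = -0.12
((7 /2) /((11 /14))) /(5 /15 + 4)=147/143 = 1.03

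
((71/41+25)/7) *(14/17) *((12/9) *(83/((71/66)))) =16010368/49487 = 323.53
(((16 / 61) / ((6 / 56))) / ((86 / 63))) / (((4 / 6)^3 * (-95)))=-15876/249185 = -0.06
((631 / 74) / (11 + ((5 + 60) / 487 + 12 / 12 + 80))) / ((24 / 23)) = 0.09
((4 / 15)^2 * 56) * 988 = 885248/225 = 3934.44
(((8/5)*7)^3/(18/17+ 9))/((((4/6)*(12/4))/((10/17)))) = 175616/4275 = 41.08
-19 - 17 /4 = -93/4 = -23.25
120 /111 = 40/37 = 1.08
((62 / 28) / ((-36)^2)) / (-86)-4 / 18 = -346783/1560384 = -0.22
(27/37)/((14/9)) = 243/518 = 0.47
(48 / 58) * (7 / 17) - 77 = -37793/493 = -76.66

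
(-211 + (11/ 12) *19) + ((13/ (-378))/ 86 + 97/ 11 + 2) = -16338692/89397 = -182.77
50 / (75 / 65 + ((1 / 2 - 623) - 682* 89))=-1300/1594303 = 0.00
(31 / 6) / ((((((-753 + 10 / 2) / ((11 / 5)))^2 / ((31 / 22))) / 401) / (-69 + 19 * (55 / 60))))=-238538459/183110400 = -1.30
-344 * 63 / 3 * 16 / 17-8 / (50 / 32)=-2891776/425 = -6804.18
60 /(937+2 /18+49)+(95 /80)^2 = 668423/454400 = 1.47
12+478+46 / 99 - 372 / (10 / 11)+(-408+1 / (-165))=-161737/495 = -326.74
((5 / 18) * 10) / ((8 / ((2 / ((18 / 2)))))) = 25/324 = 0.08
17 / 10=1.70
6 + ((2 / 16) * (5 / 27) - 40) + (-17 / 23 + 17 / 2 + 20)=-30881/4968 = -6.22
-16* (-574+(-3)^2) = 9040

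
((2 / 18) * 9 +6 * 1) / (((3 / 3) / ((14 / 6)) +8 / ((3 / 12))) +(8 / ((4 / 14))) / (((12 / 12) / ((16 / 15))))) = 0.11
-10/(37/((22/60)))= -11/111 = -0.10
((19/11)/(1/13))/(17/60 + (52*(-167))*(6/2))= -14820/17194133 = 0.00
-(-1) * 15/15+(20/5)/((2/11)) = 23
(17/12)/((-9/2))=-17/54 = -0.31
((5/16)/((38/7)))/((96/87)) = 1015/19456 = 0.05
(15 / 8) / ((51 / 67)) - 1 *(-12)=1967/136 = 14.46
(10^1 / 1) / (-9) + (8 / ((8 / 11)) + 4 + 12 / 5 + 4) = 913/45 = 20.29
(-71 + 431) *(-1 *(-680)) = 244800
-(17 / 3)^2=-32.11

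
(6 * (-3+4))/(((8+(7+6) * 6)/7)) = 21/43 = 0.49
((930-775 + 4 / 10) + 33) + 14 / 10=949/5 = 189.80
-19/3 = -6.33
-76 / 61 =-1.25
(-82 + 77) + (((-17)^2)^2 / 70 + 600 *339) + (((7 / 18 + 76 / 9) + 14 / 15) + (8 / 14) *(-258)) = 21467302/105 = 204450.50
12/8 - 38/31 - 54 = -3331/62 = -53.73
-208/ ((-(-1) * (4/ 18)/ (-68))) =63648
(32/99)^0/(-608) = -1/608 = 0.00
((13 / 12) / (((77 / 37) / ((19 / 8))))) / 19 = 481/7392 = 0.07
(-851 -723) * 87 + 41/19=-2601781/19 = -136935.84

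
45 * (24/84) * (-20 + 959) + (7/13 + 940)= 1184219/91 = 13013.40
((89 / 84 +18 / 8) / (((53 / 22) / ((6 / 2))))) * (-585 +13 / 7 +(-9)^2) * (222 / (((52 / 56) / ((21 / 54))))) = -397708190/2067 = -192408.41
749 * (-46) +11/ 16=-34453.31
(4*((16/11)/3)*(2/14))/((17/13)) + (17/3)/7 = 191/187 = 1.02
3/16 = 0.19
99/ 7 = 14.14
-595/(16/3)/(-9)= 595/48 = 12.40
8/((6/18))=24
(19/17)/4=19/68 = 0.28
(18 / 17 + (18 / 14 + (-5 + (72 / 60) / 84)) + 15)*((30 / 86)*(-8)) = -25212/731 = -34.49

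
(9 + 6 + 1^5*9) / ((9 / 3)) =8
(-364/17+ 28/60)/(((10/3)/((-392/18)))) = 136.84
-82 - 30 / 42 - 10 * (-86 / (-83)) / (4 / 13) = -67622/581 = -116.39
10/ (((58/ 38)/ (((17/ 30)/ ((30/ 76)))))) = 9.41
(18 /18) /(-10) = -0.10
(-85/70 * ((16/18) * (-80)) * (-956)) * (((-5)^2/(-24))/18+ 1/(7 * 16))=4040.14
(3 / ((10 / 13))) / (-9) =-13/30 = -0.43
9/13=0.69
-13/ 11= -1.18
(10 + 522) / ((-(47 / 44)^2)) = -1029952/2209 = -466.25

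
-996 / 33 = -332/11 = -30.18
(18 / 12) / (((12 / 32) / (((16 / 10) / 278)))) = 16/695 = 0.02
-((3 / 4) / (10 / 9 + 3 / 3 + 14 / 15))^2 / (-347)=18225/104205488 = 0.00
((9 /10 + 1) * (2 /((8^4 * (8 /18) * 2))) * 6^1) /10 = 513/819200 = 0.00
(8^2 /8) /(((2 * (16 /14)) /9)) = 63/2 = 31.50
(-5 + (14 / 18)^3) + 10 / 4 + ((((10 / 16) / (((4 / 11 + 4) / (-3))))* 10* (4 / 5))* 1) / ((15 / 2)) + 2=-2845/5832 = -0.49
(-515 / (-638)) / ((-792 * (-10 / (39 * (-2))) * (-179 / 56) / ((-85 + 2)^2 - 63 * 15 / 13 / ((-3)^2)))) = 2931586/171303 = 17.11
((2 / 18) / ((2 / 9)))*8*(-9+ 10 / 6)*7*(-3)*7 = 4312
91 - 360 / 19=1369/19 = 72.05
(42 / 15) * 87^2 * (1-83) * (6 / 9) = -5792808/5 = -1158561.60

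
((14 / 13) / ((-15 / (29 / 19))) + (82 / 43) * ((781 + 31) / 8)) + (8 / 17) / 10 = 524054821/2708355 = 193.50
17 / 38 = 0.45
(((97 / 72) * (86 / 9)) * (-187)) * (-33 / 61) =8579747/6588 = 1302.33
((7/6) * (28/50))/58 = 49/4350 = 0.01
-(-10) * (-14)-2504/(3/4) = -10436/3 = -3478.67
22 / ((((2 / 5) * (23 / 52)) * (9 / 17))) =48620/207 = 234.88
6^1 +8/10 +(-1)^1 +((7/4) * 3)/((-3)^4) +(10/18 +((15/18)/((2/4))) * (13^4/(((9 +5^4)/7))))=91066189/171180 = 531.99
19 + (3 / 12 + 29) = 193/4 = 48.25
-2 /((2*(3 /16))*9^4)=-16/19683 = 0.00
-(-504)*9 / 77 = 648/11 = 58.91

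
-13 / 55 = -0.24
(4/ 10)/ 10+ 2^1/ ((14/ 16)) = 2.33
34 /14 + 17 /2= 153/14 = 10.93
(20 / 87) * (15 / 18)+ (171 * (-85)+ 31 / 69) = -87249758/6003 = -14534.36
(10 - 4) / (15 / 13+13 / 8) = 624/289 = 2.16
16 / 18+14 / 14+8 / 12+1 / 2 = 55/18 = 3.06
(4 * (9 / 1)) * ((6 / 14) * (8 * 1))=864/7 = 123.43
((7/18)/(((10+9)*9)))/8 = 7/24624 = 0.00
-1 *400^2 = -160000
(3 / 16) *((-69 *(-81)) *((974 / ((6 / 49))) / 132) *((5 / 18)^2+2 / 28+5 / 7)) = 153442499/2816 = 54489.52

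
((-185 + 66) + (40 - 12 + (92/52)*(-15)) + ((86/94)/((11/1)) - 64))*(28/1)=-34147708/6721 = -5080.75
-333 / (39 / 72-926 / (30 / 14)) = 39960/51791 = 0.77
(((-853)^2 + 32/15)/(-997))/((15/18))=-21828334/24925 = -875.76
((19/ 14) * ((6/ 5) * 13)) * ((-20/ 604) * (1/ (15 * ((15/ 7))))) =-247/11325 = -0.02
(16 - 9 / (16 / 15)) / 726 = 1/96 = 0.01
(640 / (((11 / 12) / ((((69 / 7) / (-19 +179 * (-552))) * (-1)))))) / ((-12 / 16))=-706560/7609679 = -0.09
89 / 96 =0.93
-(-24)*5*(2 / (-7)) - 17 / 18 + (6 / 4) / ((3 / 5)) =-2062/63 = -32.73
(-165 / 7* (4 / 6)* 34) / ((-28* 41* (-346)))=-935/695114 = 0.00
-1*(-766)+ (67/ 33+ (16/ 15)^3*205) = 7549921/7425 = 1016.82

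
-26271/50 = -525.42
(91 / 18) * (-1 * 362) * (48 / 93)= -263536/279 = -944.57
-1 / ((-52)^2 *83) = -1/224432 = 0.00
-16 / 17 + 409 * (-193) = -1341945/17 = -78937.94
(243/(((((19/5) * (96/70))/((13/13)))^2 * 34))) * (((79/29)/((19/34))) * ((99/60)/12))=143710875/814739456 = 0.18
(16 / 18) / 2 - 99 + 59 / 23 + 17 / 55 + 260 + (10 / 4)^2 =7767701/45540 = 170.57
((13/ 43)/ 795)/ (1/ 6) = 26/11395 = 0.00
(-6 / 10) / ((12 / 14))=-7/10 = -0.70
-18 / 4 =-9/2 = -4.50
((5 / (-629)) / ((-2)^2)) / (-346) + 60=52232165/870536 = 60.00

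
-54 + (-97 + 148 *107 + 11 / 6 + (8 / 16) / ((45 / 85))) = 15687.78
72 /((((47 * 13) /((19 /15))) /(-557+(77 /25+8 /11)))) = -69370368/840125 = -82.57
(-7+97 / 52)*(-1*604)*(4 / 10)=80634/65 = 1240.52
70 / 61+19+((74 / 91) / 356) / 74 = 39814745/1976156 = 20.15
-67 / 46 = -1.46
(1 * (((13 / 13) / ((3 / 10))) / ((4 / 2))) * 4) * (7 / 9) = 140/27 = 5.19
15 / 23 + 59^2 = 80078/23 = 3481.65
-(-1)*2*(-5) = -10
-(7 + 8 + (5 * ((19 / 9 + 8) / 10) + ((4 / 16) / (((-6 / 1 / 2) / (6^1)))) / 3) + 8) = -27.89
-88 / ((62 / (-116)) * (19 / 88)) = 449152/589 = 762.57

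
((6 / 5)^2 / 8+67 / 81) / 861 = 4079/3487050 = 0.00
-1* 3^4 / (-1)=81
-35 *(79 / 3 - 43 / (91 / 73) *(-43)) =-2060600/39 = -52835.90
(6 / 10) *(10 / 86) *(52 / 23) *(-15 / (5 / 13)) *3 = -18252/989 = -18.46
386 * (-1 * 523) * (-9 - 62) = 14333338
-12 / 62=-6/31 = -0.19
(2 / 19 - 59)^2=1252161/361 = 3468.59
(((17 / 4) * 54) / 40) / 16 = 459/1280 = 0.36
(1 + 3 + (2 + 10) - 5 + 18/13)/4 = 161/52 = 3.10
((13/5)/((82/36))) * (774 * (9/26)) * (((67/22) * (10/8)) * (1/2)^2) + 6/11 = 2104185/7216 = 291.60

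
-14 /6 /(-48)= 0.05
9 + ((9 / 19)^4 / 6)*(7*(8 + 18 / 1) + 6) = 1378467/130321 = 10.58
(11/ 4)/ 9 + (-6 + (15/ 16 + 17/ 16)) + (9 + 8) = 479/36 = 13.31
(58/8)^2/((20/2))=841/160 = 5.26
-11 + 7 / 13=-136/13 = -10.46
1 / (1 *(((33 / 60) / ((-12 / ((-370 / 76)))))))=1824/407 = 4.48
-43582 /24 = -21791/12 = -1815.92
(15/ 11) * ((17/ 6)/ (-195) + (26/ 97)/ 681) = -364183/18892302 = -0.02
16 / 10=8/5 = 1.60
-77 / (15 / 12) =-61.60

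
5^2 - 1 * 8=17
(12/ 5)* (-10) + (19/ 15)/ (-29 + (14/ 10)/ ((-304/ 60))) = -802444/33375 = -24.04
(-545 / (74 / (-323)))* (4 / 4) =176035/74 = 2378.85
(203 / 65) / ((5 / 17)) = 3451/325 = 10.62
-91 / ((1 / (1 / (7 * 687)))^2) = -13/3303783 = 0.00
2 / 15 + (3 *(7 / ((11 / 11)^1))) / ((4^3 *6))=361/1920 = 0.19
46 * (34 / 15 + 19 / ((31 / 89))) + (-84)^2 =4496314/465 = 9669.49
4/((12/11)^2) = 121/36 = 3.36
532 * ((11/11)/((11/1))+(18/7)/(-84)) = 2470/77 = 32.08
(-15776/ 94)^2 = 28166.84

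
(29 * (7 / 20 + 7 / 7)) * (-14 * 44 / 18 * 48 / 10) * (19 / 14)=-218196/25 = -8727.84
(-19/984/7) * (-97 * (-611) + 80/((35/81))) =-7907135/48216 = -163.99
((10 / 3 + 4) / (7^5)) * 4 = 88/50421 = 0.00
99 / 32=3.09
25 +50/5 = 35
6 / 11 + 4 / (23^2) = 3218/5819 = 0.55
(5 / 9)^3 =125/729 = 0.17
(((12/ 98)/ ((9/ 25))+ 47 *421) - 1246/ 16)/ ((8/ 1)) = 23178331/9408 = 2463.68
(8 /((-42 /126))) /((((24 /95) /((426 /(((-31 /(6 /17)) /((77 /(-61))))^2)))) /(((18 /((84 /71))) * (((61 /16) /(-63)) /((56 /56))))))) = 521516655/67765876 = 7.70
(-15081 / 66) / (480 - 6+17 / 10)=-2285/4757 = -0.48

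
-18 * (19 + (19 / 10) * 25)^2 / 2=-159201/4 = -39800.25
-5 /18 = -0.28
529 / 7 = 75.57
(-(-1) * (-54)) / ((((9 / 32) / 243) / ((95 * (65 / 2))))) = -144050400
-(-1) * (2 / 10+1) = 6/5 = 1.20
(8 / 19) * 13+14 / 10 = 653/95 = 6.87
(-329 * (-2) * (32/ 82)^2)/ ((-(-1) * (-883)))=-168448/1484323 = -0.11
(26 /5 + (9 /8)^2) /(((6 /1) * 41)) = 2069/78720 = 0.03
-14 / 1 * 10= -140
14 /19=0.74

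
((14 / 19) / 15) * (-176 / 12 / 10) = -308/4275 = -0.07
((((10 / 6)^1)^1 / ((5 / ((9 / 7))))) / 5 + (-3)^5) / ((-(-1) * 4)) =-60.73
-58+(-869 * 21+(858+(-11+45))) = -17415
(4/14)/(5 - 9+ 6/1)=1/7 = 0.14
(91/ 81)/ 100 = 91/8100 = 0.01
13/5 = 2.60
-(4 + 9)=-13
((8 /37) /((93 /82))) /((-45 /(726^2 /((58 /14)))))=-268925888/498945 = -538.99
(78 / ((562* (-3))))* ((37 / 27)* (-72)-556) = 25532/843 = 30.29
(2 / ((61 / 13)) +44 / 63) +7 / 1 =31223/3843 = 8.12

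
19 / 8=2.38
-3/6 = -1/2 = -0.50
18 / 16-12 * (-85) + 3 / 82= 334941/328 = 1021.16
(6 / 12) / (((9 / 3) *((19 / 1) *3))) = 1/342 = 0.00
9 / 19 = 0.47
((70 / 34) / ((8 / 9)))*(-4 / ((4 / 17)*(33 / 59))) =-6195/88 = -70.40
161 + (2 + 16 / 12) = 493/3 = 164.33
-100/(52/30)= -57.69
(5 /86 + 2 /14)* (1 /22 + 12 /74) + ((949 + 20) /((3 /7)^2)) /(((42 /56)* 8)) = 352547329/400932 = 879.32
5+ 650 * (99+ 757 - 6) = 552505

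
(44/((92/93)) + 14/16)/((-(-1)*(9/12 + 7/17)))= 141865/3634 = 39.04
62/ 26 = 31/13 = 2.38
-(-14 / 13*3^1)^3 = 74088/2197 = 33.72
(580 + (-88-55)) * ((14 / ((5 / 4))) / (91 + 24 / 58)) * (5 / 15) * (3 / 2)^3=798399/13255 = 60.23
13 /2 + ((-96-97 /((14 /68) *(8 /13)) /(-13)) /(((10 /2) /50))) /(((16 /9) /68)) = -794471/56 = -14186.98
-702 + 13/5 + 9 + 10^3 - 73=1183/5 = 236.60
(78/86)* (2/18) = 13/129 = 0.10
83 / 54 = 1.54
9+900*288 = 259209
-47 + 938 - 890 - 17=-16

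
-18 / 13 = -1.38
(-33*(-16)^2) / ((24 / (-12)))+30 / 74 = 156303/37 = 4224.41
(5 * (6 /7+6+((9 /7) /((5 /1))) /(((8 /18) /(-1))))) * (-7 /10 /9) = -293/120 = -2.44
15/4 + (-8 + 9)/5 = 3.95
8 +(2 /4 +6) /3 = 61/6 = 10.17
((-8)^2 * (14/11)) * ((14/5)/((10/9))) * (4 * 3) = 677376/275 = 2463.19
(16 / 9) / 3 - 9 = -227/27 = -8.41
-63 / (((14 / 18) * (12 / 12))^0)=-63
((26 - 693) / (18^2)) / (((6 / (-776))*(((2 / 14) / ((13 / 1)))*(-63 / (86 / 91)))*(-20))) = 2782057/153090 = 18.17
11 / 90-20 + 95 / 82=-34537/1845 = -18.72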